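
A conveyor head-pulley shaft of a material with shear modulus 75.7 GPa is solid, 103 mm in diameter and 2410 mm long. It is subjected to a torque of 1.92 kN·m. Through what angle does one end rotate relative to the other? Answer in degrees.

0.317°

J = πd⁴/32 = π(0.103)⁴/32 = 1.105×10^-5 m⁴.
θ = T·L/(G·J) = 1920 × 2.41 / (75.7×10⁹ × 1.105×10^-5) = 5.532×10^-3 rad.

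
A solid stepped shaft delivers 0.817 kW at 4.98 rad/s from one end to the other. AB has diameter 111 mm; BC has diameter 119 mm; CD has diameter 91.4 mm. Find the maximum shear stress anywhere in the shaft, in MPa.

1.09 MPa

ω = 4.98 rad/s, so T = P/ω = 0.817×10³ / 4.980 = 164.1 N·m.
Under the same torque, τ_max = 16T/(πd³) is largest where d is smallest — segment CD (d = 91.4 mm).
τ_max = 16·164.1/(π·(0.0914)³) = 1.094×10^6 Pa.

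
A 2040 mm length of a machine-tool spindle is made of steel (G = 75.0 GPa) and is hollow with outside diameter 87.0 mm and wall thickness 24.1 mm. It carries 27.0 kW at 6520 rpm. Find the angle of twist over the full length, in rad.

ω = 2π·6520/60 = 682.8 rad/s, so T = P/ω = 27.0×10³ / 682.8 = 39.54 N·m.
J = π(d_o⁴ − d_i⁴)/32 = π(0.0870⁴ − 0.0388⁴)/32 = 5.402×10^-6 m⁴.
θ = T·L/(G·J) = 39.54 × 2.04 / (75.0×10⁹ × 5.402×10^-6) = 1.991×10^-4 rad.

1.99e-4 rad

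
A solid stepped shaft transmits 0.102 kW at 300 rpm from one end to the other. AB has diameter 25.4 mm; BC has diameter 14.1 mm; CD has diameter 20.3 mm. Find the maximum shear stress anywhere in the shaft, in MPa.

ω = 2π·300/60 = 31.42 rad/s, so T = P/ω = 0.102×10³ / 31.42 = 3.247 N·m.
Under the same torque, τ_max = 16T/(πd³) is largest where d is smallest — segment BC (d = 14.1 mm).
τ_max = 16·3.247/(π·(0.0141)³) = 5.899×10^6 Pa.

5.90 MPa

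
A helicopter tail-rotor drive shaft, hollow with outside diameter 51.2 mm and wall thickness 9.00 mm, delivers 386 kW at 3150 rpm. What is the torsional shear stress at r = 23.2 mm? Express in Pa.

ω = 2π·3150/60 = 329.9 rad/s, so T = P/ω = 386×10³ / 329.9 = 1170 N·m.
J = π(d_o⁴ − d_i⁴)/32 = π(0.0512⁴ − 0.0332⁴)/32 = 5.554×10^-7 m⁴.
Shear stress varies linearly with radius: τ = T·r/J = 1170 × 0.0232 / 5.554×10^-7 = 4.888×10^7 Pa.

4.89e7 Pa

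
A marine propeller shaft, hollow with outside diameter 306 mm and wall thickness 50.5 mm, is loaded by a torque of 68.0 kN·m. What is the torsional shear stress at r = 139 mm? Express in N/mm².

J = π(d_o⁴ − d_i⁴)/32 = π(0.306⁴ − 0.205⁴)/32 = 6.874×10^-4 m⁴.
Shear stress varies linearly with radius: τ = T·r/J = 68000 × 0.139 / 6.874×10^-4 = 1.375×10^7 Pa.

13.8 N/mm²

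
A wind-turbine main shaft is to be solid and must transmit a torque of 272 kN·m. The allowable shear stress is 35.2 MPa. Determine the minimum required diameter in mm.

340 mm

For a solid shaft τ_max = 16T/(πd³), so d = (16T/(π τ_allow))^(1/3) = (16·272000/(π·3.52×10^7))^(1/3) = 0.3401 m.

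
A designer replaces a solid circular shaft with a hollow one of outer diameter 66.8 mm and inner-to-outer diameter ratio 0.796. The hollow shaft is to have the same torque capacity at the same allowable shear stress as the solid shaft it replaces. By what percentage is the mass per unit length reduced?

Equal τ_max and T ⇒ the solid shaft needs d_s³ = d_o³(1−k⁴), so d_s = 66.8·(1−0.796⁴)^(1/3) = 56.30 mm.
Area ratio A_h/A_s = d_o²(1−k²)/d_s² = (1−k²)/(1−k⁴)^(2/3) = 0.5159.
Mass saving = 1 − 0.5159 = 48.4 %.

48.4 %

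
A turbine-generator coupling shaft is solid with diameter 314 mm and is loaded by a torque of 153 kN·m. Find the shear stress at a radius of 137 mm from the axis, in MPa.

J = πd⁴/32 = π(0.314)⁴/32 = 9.544×10^-4 m⁴.
Shear stress varies linearly with radius: τ = T·r/J = 153000 × 0.137 / 9.544×10^-4 = 2.196×10^7 Pa.

22.0 MPa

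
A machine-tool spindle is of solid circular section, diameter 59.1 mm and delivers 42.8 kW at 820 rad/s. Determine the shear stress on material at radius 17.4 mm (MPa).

0.758 MPa

ω = 820 rad/s, so T = P/ω = 42.8×10³ / 820.0 = 52.20 N·m.
J = πd⁴/32 = π(0.0591)⁴/32 = 1.198×10^-6 m⁴.
Shear stress varies linearly with radius: τ = T·r/J = 52.20 × 0.0174 / 1.198×10^-6 = 7.583×10^5 Pa.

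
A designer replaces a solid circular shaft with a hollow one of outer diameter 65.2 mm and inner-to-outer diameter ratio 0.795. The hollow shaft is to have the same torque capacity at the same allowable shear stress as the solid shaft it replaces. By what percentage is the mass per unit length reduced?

Equal τ_max and T ⇒ the solid shaft needs d_s³ = d_o³(1−k⁴), so d_s = 65.2·(1−0.795⁴)^(1/3) = 55.01 mm.
Area ratio A_h/A_s = d_o²(1−k²)/d_s² = (1−k²)/(1−k⁴)^(2/3) = 0.5170.
Mass saving = 1 − 0.5170 = 48.3 %.

48.3 %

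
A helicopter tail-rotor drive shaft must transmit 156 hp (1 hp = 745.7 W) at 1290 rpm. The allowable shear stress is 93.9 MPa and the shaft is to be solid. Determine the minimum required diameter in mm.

ω = 2π·1290/60 = 135.1 rad/s, so T = P/ω = 156×745.7 / 135.1 = 861.1 N·m.
For a solid shaft τ_max = 16T/(πd³), so d = (16T/(π τ_allow))^(1/3) = (16·861.1/(π·9.39×10^7))^(1/3) = 0.03601 m.

36.0 mm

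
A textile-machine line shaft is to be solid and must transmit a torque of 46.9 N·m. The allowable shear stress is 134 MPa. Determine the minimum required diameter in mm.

12.1 mm

For a solid shaft τ_max = 16T/(πd³), so d = (16T/(π τ_allow))^(1/3) = (16·46.90/(π·1.34×10^8))^(1/3) = 0.01212 m.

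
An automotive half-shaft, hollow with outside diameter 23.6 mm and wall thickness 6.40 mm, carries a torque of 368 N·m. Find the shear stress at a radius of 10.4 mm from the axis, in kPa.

J = π(d_o⁴ − d_i⁴)/32 = π(0.0236⁴ − 0.0108⁴)/32 = 2.912×10^-8 m⁴.
Shear stress varies linearly with radius: τ = T·r/J = 368.0 × 0.0104 / 2.912×10^-8 = 1.314×10^8 Pa.

131000 kPa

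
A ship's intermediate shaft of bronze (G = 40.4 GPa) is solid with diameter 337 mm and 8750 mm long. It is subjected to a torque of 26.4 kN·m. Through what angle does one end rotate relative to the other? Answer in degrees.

J = πd⁴/32 = π(0.337)⁴/32 = 1.266×10^-3 m⁴.
θ = T·L/(G·J) = 26400 × 8.75 / (40.4×10⁹ × 1.266×10^-3) = 4.516×10^-3 rad.

0.259°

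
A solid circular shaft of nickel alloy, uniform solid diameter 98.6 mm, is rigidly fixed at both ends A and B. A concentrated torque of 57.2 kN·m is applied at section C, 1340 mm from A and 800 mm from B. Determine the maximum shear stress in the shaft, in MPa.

190 MPa

With uniform GJ and both ends fixed, compatibility θ_AC = θ_CB gives T_A·a = T_B·b, together with T_A + T_B = T₀.
T_A = T₀·b/(a+b) = 57200·800/2140 = 21380 N·m; T_B = 35820 N·m.
τ in each portion: τ_AC = 1.14×10^8 Pa, τ_CB = 1.90×10^8 Pa; maximum is in CB.
τ_max = T_CB·r/J = 35820·0.0493/9.28×10^-6 = 1.903×10^8 Pa.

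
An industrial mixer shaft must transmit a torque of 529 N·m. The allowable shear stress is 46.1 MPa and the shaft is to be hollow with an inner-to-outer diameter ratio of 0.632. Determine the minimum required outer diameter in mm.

41.1 mm

For a hollow shaft with d_i/d_o = 0.632: τ_max = 16T/(π d_o³ (1−k⁴)), so d_o = [16T/(π τ_allow (1−k⁴))]^(1/3) = [16·529.0/(π·4.61×10^7·0.8405)]^(1/3) = 0.04112 m.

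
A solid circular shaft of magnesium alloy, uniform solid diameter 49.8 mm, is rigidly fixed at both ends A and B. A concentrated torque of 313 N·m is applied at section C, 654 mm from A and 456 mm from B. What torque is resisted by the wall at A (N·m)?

129 N·m

With uniform GJ and both ends fixed, compatibility θ_AC = θ_CB gives T_A·a = T_B·b, together with T_A + T_B = T₀.
T_A = T₀·b/(a+b) = 313.0·456/1110 = 128.6 N·m; T_B = 184.4 N·m.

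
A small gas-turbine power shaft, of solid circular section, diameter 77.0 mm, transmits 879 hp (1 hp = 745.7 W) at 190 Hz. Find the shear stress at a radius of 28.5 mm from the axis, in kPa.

ω = 2π·190 = 1194 rad/s, so T = P/ω = 879×745.7 / 1194 = 549.1 N·m.
J = πd⁴/32 = π(0.0770)⁴/32 = 3.451×10^-6 m⁴.
Shear stress varies linearly with radius: τ = T·r/J = 549.1 × 0.0285 / 3.451×10^-6 = 4.534×10^6 Pa.

4530 kPa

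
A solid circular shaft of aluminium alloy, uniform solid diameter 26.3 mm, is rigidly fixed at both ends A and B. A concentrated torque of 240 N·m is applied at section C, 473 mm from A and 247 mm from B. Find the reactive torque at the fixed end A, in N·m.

With uniform GJ and both ends fixed, compatibility θ_AC = θ_CB gives T_A·a = T_B·b, together with T_A + T_B = T₀.
T_A = T₀·b/(a+b) = 240.0·247/720.0 = 82.33 N·m; T_B = 157.7 N·m.

82.3 N·m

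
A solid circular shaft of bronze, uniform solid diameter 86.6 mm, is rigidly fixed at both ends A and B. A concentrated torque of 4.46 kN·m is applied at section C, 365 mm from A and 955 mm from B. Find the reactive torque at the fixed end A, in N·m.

With uniform GJ and both ends fixed, compatibility θ_AC = θ_CB gives T_A·a = T_B·b, together with T_A + T_B = T₀.
T_A = T₀·b/(a+b) = 4460·955/1320 = 3227 N·m; T_B = 1233 N·m.

3230 N·m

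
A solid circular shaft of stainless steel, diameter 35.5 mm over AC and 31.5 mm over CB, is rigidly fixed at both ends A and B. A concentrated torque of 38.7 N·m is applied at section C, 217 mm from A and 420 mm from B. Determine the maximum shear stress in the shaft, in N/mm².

3.34 N/mm²

Compatibility: T_A·a/J_AC = T_B·b/J_CB with T_A + T_B = T₀.
J_AC = 1.56×10^-7 m⁴, J_CB = 9.67×10^-8 m⁴, so T_A = T₀·(J_AC/a)/((J_AC/a)+(J_CB/b)) = 29.31 N·m, T_B = 9.388 N·m.
τ in each portion: τ_AC = 3.34×10^6 Pa, τ_CB = 1.53×10^6 Pa; maximum is in AC.
τ_max = T_AC·r/J = 29.31·0.0177/1.56×10^-7 = 3.337×10^6 Pa.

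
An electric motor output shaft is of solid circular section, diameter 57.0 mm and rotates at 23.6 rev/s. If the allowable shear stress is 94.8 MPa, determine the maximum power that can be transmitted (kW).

J = πd⁴/32 = π(0.0570)⁴/32 = 1.036×10^-6 m⁴.
T_max = τ_allow·J/r = 9.48×10^7 × 1.036×10^-6 / 0.0285 = 3447 N·m.
ω = 2π·23.6 = 148.3 rad/s, so P_max = T_max·ω = 5.112×10^5 W.

511 kW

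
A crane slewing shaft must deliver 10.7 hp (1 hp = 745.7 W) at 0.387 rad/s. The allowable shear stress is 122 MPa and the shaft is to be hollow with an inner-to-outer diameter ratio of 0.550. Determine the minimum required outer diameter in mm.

98.2 mm

ω = 0.387 rad/s, so T = P/ω = 10.7×745.7 / 0.3870 = 20620 N·m.
For a hollow shaft with d_i/d_o = 0.550: τ_max = 16T/(π d_o³ (1−k⁴)), so d_o = [16T/(π τ_allow (1−k⁴))]^(1/3) = [16·20620/(π·1.22×10^8·0.9085)]^(1/3) = 0.09821 m.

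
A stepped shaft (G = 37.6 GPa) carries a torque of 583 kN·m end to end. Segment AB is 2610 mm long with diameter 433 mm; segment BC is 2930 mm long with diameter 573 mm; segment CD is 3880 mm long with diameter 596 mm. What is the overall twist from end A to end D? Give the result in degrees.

1.20°

J_AB = π(0.433)⁴/32 = 3.45×10^-3 m⁴; J_BC = π(0.573)⁴/32 = 0.0106 m⁴; J_CD = π(0.596)⁴/32 = 0.0124 m⁴.
θ = (T/G)·Σ L_i/J_i = (583000/37.6×10⁹)·(2.61/3.45×10^-3 + 2.93/0.0106 + 3.88/0.0124) = 0.02088 rad.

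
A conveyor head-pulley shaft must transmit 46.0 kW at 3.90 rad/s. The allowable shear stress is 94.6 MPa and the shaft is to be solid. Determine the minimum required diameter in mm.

ω = 3.90 rad/s, so T = P/ω = 46.0×10³ / 3.900 = 11790 N·m.
For a solid shaft τ_max = 16T/(πd³), so d = (16T/(π τ_allow))^(1/3) = (16·11790/(π·9.46×10^7))^(1/3) = 0.08595 m.

86.0 mm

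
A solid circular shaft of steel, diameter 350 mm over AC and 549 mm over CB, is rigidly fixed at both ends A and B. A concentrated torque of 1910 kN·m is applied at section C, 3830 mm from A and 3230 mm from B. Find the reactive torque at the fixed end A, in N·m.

234000 N·m

Compatibility: T_A·a/J_AC = T_B·b/J_CB with T_A + T_B = T₀.
J_AC = 1.47×10^-3 m⁴, J_CB = 8.92×10^-3 m⁴, so T_A = T₀·(J_AC/a)/((J_AC/a)+(J_CB/b)) = 233500 N·m, T_B = 1.676e6 N·m.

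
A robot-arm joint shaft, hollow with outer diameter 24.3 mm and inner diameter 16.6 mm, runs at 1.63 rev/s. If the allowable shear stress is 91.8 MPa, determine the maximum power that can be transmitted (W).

J = π(d_o⁴ − d_i⁴)/32 = π(0.0243⁴ − 0.0166⁴)/32 = 2.678×10^-8 m⁴.
T_max = τ_allow·J/r = 9.18×10^7 × 2.678×10^-8 / 0.0122 = 202.3 N·m.
ω = 2π·1.63 = 10.24 rad/s, so P_max = T_max·ω = 2072 W.

2070 W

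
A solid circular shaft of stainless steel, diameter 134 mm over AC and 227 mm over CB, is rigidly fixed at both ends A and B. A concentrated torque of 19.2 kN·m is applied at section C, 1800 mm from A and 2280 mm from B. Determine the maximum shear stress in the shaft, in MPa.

7.25 MPa

Compatibility: T_A·a/J_AC = T_B·b/J_CB with T_A + T_B = T₀.
J_AC = 3.17×10^-5 m⁴, J_CB = 2.61×10^-4 m⁴, so T_A = T₀·(J_AC/a)/((J_AC/a)+(J_CB/b)) = 2559 N·m, T_B = 16640 N·m.
τ in each portion: τ_AC = 5.42×10^6 Pa, τ_CB = 7.25×10^6 Pa; maximum is in CB.
τ_max = T_CB·r/J = 16640·0.114/2.61×10^-4 = 7.245×10^6 Pa.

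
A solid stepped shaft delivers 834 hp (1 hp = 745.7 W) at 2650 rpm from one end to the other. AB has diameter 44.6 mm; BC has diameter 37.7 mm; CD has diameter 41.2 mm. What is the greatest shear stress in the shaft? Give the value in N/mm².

ω = 2π·2650/60 = 277.5 rad/s, so T = P/ω = 834×745.7 / 277.5 = 2241 N·m.
Under the same torque, τ_max = 16T/(πd³) is largest where d is smallest — segment BC (d = 37.7 mm).
τ_max = 16·2241/(π·(0.0377)³) = 2.130×10^8 Pa.

213 N/mm²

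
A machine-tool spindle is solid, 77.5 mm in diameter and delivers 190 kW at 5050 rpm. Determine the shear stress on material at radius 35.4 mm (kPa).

3590 kPa

ω = 2π·5050/60 = 528.8 rad/s, so T = P/ω = 190×10³ / 528.8 = 359.3 N·m.
J = πd⁴/32 = π(0.0775)⁴/32 = 3.542×10^-6 m⁴.
Shear stress varies linearly with radius: τ = T·r/J = 359.3 × 0.0354 / 3.542×10^-6 = 3.591×10^6 Pa.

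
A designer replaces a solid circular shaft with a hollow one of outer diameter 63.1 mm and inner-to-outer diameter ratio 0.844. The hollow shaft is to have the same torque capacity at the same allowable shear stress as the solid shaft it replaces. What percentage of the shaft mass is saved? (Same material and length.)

53.9 %

Equal τ_max and T ⇒ the solid shaft needs d_s³ = d_o³(1−k⁴), so d_s = 63.1·(1−0.844⁴)^(1/3) = 49.83 mm.
Area ratio A_h/A_s = d_o²(1−k²)/d_s² = (1−k²)/(1−k⁴)^(2/3) = 0.4612.
Mass saving = 1 − 0.4612 = 53.9 %.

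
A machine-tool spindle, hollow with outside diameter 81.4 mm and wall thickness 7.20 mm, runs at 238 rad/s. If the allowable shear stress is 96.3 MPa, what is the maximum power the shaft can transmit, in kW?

1310 kW

J = π(d_o⁴ − d_i⁴)/32 = π(0.0814⁴ − 0.0670⁴)/32 = 2.332×10^-6 m⁴.
T_max = τ_allow·J/r = 9.63×10^7 × 2.332×10^-6 / 0.0407 = 5517 N·m.
ω = 238 rad/s, so P_max = T_max·ω = 1.313×10^6 W.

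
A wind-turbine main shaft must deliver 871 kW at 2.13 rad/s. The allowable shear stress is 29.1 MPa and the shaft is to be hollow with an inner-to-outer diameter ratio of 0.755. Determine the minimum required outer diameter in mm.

473 mm

ω = 2.13 rad/s, so T = P/ω = 871×10³ / 2.130 = 408900 N·m.
For a hollow shaft with d_i/d_o = 0.755: τ_max = 16T/(π d_o³ (1−k⁴)), so d_o = [16T/(π τ_allow (1−k⁴))]^(1/3) = [16·408900/(π·2.91×10^7·0.6751)]^(1/3) = 0.4733 m.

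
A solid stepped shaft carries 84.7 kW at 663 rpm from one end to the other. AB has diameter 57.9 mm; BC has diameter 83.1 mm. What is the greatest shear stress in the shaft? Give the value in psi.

ω = 2π·663/60 = 69.43 rad/s, so T = P/ω = 84.7×10³ / 69.43 = 1220 N·m.
Under the same torque, τ_max = 16T/(πd³) is largest where d is smallest — segment AB (d = 57.9 mm).
τ_max = 16·1220/(π·(0.0579)³) = 3.201×10^7 Pa.

4640 psi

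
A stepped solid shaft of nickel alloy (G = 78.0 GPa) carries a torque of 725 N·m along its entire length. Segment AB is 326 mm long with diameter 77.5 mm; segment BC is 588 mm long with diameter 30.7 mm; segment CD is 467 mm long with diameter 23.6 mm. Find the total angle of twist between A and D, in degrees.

J_AB = π(0.0775)⁴/32 = 3.54×10^-6 m⁴; J_BC = π(0.0307)⁴/32 = 8.72×10^-8 m⁴; J_CD = π(0.0236)⁴/32 = 3.05×10^-8 m⁴.
θ = (T/G)·Σ L_i/J_i = (725.0/78.0×10⁹)·(0.326/3.54×10^-6 + 0.588/8.72×10^-8 + 0.467/3.05×10^-8) = 0.2061 rad.

11.8°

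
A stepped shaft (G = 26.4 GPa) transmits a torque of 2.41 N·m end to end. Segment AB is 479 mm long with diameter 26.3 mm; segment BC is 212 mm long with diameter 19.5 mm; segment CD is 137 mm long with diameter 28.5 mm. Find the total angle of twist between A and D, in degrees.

0.143°

J_AB = π(0.0263)⁴/32 = 4.70×10^-8 m⁴; J_BC = π(0.0195)⁴/32 = 1.42×10^-8 m⁴; J_CD = π(0.0285)⁴/32 = 6.48×10^-8 m⁴.
θ = (T/G)·Σ L_i/J_i = (2.410/26.4×10⁹)·(0.479/4.70×10^-8 + 0.212/1.42×10^-8 + 0.137/6.48×10^-8) = 2.487×10^-3 rad.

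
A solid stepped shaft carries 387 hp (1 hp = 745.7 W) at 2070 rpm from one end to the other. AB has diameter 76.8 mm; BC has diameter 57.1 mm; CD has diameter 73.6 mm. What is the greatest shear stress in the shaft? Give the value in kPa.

ω = 2π·2070/60 = 216.8 rad/s, so T = P/ω = 387×745.7 / 216.8 = 1331 N·m.
Under the same torque, τ_max = 16T/(πd³) is largest where d is smallest — segment BC (d = 57.1 mm).
τ_max = 16·1331/(π·(0.0571)³) = 3.642×10^7 Pa.

36400 kPa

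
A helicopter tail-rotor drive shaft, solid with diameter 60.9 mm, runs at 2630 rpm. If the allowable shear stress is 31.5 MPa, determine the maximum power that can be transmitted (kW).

385 kW

J = πd⁴/32 = π(0.0609)⁴/32 = 1.350×10^-6 m⁴.
T_max = τ_allow·J/r = 3.15×10^7 × 1.350×10^-6 / 0.0304 = 1397 N·m.
ω = 2π·2630/60 = 275.4 rad/s, so P_max = T_max·ω = 3.847×10^5 W.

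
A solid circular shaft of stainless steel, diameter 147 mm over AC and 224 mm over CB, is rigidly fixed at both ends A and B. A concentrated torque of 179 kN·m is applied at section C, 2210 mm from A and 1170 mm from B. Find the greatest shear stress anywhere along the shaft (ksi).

Compatibility: T_A·a/J_AC = T_B·b/J_CB with T_A + T_B = T₀.
J_AC = 4.58×10^-5 m⁴, J_CB = 2.47×10^-4 m⁴, so T_A = T₀·(J_AC/a)/((J_AC/a)+(J_CB/b)) = 16000 N·m, T_B = 163000 N·m.
τ in each portion: τ_AC = 2.57×10^7 Pa, τ_CB = 7.39×10^7 Pa; maximum is in CB.
τ_max = T_CB·r/J = 163000·0.112/2.47×10^-4 = 7.386×10^7 Pa.

10.7 ksi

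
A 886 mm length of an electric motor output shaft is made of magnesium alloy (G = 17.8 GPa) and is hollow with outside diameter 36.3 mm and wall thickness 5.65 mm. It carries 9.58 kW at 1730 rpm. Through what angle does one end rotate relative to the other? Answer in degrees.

ω = 2π·1730/60 = 181.2 rad/s, so T = P/ω = 9.58×10³ / 181.2 = 52.88 N·m.
J = π(d_o⁴ − d_i⁴)/32 = π(0.0363⁴ − 0.0250⁴)/32 = 1.321×10^-7 m⁴.
θ = T·L/(G·J) = 52.88 × 0.886 / (17.8×10⁹ × 1.321×10^-7) = 0.01992 rad.

1.14°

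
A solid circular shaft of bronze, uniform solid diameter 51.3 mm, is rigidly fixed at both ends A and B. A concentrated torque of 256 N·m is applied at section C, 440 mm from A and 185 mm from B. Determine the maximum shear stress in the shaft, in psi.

986 psi

With uniform GJ and both ends fixed, compatibility θ_AC = θ_CB gives T_A·a = T_B·b, together with T_A + T_B = T₀.
T_A = T₀·b/(a+b) = 256.0·185/625.0 = 75.78 N·m; T_B = 180.2 N·m.
τ in each portion: τ_AC = 2.86×10^6 Pa, τ_CB = 6.80×10^6 Pa; maximum is in CB.
τ_max = T_CB·r/J = 180.2·0.0256/6.80×10^-7 = 6.799×10^6 Pa.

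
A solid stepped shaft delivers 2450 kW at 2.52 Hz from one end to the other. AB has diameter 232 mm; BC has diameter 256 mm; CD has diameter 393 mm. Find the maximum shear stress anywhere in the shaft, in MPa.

63.1 MPa

ω = 2π·2.52 = 15.83 rad/s, so T = P/ω = 2450×10³ / 15.83 = 154700 N·m.
Under the same torque, τ_max = 16T/(πd³) is largest where d is smallest — segment AB (d = 232 mm).
τ_max = 16·154700/(π·(0.232)³) = 6.311×10^7 Pa.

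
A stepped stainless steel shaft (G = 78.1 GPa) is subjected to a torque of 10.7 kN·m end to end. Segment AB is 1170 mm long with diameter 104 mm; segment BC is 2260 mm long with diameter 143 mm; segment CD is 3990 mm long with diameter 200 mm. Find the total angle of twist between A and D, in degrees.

J_AB = π(0.104)⁴/32 = 1.15×10^-5 m⁴; J_BC = π(0.143)⁴/32 = 4.11×10^-5 m⁴; J_CD = π(0.200)⁴/32 = 1.57×10^-4 m⁴.
θ = (T/G)·Σ L_i/J_i = (10700/78.1×10⁹)·(1.17/1.15×10^-5 + 2.26/4.11×10^-5 + 3.99/1.57×10^-4) = 0.02498 rad.

1.43°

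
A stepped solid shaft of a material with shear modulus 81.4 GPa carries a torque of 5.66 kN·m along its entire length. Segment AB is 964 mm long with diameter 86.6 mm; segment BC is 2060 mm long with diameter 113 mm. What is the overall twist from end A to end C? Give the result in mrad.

21.1 mrad

J_AB = π(0.0866)⁴/32 = 5.52×10^-6 m⁴; J_BC = π(0.113)⁴/32 = 1.60×10^-5 m⁴.
θ = (T/G)·Σ L_i/J_i = (5660/81.4×10⁹)·(0.964/5.52×10^-6 + 2.06/1.60×10^-5) = 0.02109 rad.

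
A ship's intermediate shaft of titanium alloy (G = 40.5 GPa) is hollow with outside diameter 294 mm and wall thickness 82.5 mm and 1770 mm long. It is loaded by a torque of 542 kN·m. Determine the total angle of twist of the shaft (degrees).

J = π(d_o⁴ − d_i⁴)/32 = π(0.294⁴ − 0.129⁴)/32 = 7.063×10^-4 m⁴.
θ = T·L/(G·J) = 542000 × 1.77 / (40.5×10⁹ × 7.063×10^-4) = 0.03354 rad.

1.92°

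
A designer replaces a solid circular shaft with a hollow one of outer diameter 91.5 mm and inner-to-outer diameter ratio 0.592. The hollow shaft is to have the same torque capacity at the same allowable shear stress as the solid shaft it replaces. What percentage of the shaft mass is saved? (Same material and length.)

29.1 %

Equal τ_max and T ⇒ the solid shaft needs d_s³ = d_o³(1−k⁴), so d_s = 91.5·(1−0.592⁴)^(1/3) = 87.59 mm.
Area ratio A_h/A_s = d_o²(1−k²)/d_s² = (1−k²)/(1−k⁴)^(2/3) = 0.7088.
Mass saving = 1 − 0.7088 = 29.1 %.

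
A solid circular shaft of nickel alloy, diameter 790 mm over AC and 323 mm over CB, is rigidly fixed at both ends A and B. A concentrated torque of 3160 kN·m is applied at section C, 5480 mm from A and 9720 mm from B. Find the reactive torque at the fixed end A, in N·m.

3.11e6 N·m

Compatibility: T_A·a/J_AC = T_B·b/J_CB with T_A + T_B = T₀.
J_AC = 0.0382 m⁴, J_CB = 1.07×10^-3 m⁴, so T_A = T₀·(J_AC/a)/((J_AC/a)+(J_CB/b)) = 3.111e6 N·m, T_B = 49010 N·m.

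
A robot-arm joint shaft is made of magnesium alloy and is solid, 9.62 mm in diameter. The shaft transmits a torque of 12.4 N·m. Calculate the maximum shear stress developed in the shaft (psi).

10300 psi

J = πd⁴/32 = π(0.00962)⁴/32 = 8.408×10^-10 m⁴.
τ_max = T·r/J = 12.40 × 0.00481 / 8.408×10^-10 = 7.094×10^7 Pa.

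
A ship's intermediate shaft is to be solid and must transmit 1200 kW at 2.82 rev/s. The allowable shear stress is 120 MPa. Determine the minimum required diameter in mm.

142 mm

ω = 2π·2.82 = 17.72 rad/s, so T = P/ω = 1200×10³ / 17.72 = 67730 N·m.
For a solid shaft τ_max = 16T/(πd³), so d = (16T/(π τ_allow))^(1/3) = (16·67730/(π·1.20×10^8))^(1/3) = 0.1422 m.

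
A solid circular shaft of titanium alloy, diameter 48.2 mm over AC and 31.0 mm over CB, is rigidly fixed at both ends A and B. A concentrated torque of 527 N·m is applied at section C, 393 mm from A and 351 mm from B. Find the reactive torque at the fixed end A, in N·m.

442 N·m

Compatibility: T_A·a/J_AC = T_B·b/J_CB with T_A + T_B = T₀.
J_AC = 5.30×10^-7 m⁴, J_CB = 9.07×10^-8 m⁴, so T_A = T₀·(J_AC/a)/((J_AC/a)+(J_CB/b)) = 442.3 N·m, T_B = 84.73 N·m.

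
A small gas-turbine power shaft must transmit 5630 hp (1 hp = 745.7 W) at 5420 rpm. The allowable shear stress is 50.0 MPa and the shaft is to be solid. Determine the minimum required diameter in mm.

91.0 mm

ω = 2π·5420/60 = 567.6 rad/s, so T = P/ω = 5630×745.7 / 567.6 = 7397 N·m.
For a solid shaft τ_max = 16T/(πd³), so d = (16T/(π τ_allow))^(1/3) = (16·7397/(π·5.00×10^7))^(1/3) = 0.09099 m.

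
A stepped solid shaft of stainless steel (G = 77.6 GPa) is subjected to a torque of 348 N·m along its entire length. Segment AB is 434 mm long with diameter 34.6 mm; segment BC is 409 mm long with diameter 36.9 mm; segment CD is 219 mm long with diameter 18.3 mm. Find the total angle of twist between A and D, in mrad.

J_AB = π(0.0346)⁴/32 = 1.41×10^-7 m⁴; J_BC = π(0.0369)⁴/32 = 1.82×10^-7 m⁴; J_CD = π(0.0183)⁴/32 = 1.10×10^-8 m⁴.
θ = (T/G)·Σ L_i/J_i = (348.0/77.6×10⁹)·(0.434/1.41×10^-7 + 0.409/1.82×10^-7 + 0.219/1.10×10^-8) = 0.1131 rad.

113 mrad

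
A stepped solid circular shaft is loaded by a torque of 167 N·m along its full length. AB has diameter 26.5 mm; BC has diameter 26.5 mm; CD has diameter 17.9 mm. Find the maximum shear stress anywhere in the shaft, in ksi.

Under the same torque, τ_max = 16T/(πd³) is largest where d is smallest — segment CD (d = 17.9 mm).
τ_max = 16·167.0/(π·(0.0179)³) = 1.483×10^8 Pa.

21.5 ksi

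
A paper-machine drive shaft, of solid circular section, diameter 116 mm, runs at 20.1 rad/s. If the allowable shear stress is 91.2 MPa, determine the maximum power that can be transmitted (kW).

J = πd⁴/32 = π(0.116)⁴/32 = 1.778×10^-5 m⁴.
T_max = τ_allow·J/r = 9.12×10^7 × 1.778×10^-5 / 0.0580 = 27950 N·m.
ω = 20.1 rad/s, so P_max = T_max·ω = 5.618×10^5 W.

562 kW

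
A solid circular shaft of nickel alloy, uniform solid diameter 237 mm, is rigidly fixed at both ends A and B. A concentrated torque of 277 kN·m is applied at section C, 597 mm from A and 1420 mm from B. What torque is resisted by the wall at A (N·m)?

With uniform GJ and both ends fixed, compatibility θ_AC = θ_CB gives T_A·a = T_B·b, together with T_A + T_B = T₀.
T_A = T₀·b/(a+b) = 277000·1420/2017 = 195000 N·m; T_B = 81990 N·m.

195000 N·m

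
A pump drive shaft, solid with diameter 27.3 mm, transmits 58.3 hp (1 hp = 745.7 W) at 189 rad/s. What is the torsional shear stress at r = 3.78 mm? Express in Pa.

ω = 189 rad/s, so T = P/ω = 58.3×745.7 / 189.0 = 230.0 N·m.
J = πd⁴/32 = π(0.0273)⁴/32 = 5.453×10^-8 m⁴.
Shear stress varies linearly with radius: τ = T·r/J = 230.0 × 0.00378 / 5.453×10^-8 = 1.594×10^7 Pa.

1.59e7 Pa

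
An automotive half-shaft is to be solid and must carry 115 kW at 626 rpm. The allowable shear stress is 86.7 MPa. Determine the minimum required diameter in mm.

46.9 mm

ω = 2π·626/60 = 65.55 rad/s, so T = P/ω = 115×10³ / 65.55 = 1754 N·m.
For a solid shaft τ_max = 16T/(πd³), so d = (16T/(π τ_allow))^(1/3) = (16·1754/(π·8.67×10^7))^(1/3) = 0.04688 m.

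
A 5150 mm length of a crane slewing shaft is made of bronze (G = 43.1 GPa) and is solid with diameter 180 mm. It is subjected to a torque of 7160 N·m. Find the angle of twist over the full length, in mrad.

8.30 mrad

J = πd⁴/32 = π(0.180)⁴/32 = 1.031×10^-4 m⁴.
θ = T·L/(G·J) = 7160 × 5.15 / (43.1×10⁹ × 1.031×10^-4) = 8.301×10^-3 rad.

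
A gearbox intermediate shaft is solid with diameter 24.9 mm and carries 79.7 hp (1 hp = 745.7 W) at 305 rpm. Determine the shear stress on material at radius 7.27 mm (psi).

52000 psi

ω = 2π·305/60 = 31.94 rad/s, so T = P/ω = 79.7×745.7 / 31.94 = 1861 N·m.
J = πd⁴/32 = π(0.0249)⁴/32 = 3.774×10^-8 m⁴.
Shear stress varies linearly with radius: τ = T·r/J = 1861 × 0.00727 / 3.774×10^-8 = 3.585×10^8 Pa.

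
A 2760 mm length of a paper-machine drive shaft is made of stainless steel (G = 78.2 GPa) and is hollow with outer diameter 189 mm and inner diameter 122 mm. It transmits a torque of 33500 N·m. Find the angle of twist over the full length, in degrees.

0.654°

J = π(d_o⁴ − d_i⁴)/32 = π(0.189⁴ − 0.122⁴)/32 = 1.035×10^-4 m⁴.
θ = T·L/(G·J) = 33500 × 2.76 / (78.2×10⁹ × 1.035×10^-4) = 0.01142 rad.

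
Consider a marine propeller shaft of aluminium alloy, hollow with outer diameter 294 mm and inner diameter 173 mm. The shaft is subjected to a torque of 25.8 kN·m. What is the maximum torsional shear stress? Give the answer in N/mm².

5.88 N/mm²

J = π(d_o⁴ − d_i⁴)/32 = π(0.294⁴ − 0.173⁴)/32 = 6.455×10^-4 m⁴.
τ_max = T·r/J = 25800 × 0.147 / 6.455×10^-4 = 5.875×10^6 Pa.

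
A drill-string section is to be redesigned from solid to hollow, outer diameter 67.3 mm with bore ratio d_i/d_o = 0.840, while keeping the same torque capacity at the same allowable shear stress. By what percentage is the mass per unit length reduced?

Equal τ_max and T ⇒ the solid shaft needs d_s³ = d_o³(1−k⁴), so d_s = 67.3·(1−0.840⁴)^(1/3) = 53.49 mm.
Area ratio A_h/A_s = d_o²(1−k²)/d_s² = (1−k²)/(1−k⁴)^(2/3) = 0.4660.
Mass saving = 1 − 0.4660 = 53.4 %.

53.4 %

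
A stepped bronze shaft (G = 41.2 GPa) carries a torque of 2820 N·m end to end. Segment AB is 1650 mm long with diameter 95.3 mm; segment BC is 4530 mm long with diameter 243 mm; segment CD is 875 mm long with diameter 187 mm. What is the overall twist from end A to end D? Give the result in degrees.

0.880°

J_AB = π(0.0953)⁴/32 = 8.10×10^-6 m⁴; J_BC = π(0.243)⁴/32 = 3.42×10^-4 m⁴; J_CD = π(0.187)⁴/32 = 1.20×10^-4 m⁴.
θ = (T/G)·Σ L_i/J_i = (2820/41.2×10⁹)·(1.65/8.10×10^-6 + 4.53/3.42×10^-4 + 0.875/1.20×10^-4) = 0.01535 rad.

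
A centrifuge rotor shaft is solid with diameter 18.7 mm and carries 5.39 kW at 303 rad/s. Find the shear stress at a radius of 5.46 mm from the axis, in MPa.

8.09 MPa

ω = 303 rad/s, so T = P/ω = 5.39×10³ / 303.0 = 17.79 N·m.
J = πd⁴/32 = π(0.0187)⁴/32 = 1.201×10^-8 m⁴.
Shear stress varies linearly with radius: τ = T·r/J = 17.79 × 0.00546 / 1.201×10^-8 = 8.090×10^6 Pa.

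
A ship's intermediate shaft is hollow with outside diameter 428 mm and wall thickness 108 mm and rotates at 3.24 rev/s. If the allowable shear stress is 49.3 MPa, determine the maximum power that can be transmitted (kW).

J = π(d_o⁴ − d_i⁴)/32 = π(0.428⁴ − 0.212⁴)/32 = 3.096×10^-3 m⁴.
T_max = τ_allow·J/r = 4.93×10^7 × 3.096×10^-3 / 0.214 = 713300 N·m.
ω = 2π·3.24 = 20.36 rad/s, so P_max = T_max·ω = 1.452×10^7 W.

14500 kW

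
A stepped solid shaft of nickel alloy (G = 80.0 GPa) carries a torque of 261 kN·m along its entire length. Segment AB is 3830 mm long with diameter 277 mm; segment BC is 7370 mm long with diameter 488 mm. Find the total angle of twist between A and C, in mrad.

25.9 mrad

J_AB = π(0.277)⁴/32 = 5.78×10^-4 m⁴; J_BC = π(0.488)⁴/32 = 5.57×10^-3 m⁴.
θ = (T/G)·Σ L_i/J_i = (261000/80.0×10⁹)·(3.83/5.78×10^-4 + 7.37/5.57×10^-3) = 0.02594 rad.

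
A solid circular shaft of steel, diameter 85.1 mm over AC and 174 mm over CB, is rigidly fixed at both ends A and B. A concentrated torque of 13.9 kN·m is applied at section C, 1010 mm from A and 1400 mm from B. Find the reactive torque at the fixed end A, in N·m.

1020 N·m

Compatibility: T_A·a/J_AC = T_B·b/J_CB with T_A + T_B = T₀.
J_AC = 5.15×10^-6 m⁴, J_CB = 9.00×10^-5 m⁴, so T_A = T₀·(J_AC/a)/((J_AC/a)+(J_CB/b)) = 1021 N·m, T_B = 12880 N·m.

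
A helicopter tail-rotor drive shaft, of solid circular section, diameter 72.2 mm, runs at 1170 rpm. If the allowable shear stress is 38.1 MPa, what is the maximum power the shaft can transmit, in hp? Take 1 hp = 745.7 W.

463 hp

J = πd⁴/32 = π(0.0722)⁴/32 = 2.668×10^-6 m⁴.
T_max = τ_allow·J/r = 3.81×10^7 × 2.668×10^-6 / 0.0361 = 2816 N·m.
ω = 2π·1170/60 = 122.5 rad/s, so P_max = T_max·ω = 3.450×10^5 W.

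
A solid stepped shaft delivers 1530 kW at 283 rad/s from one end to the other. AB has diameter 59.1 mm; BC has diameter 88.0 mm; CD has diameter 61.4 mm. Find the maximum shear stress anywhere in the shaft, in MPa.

133 MPa

ω = 283 rad/s, so T = P/ω = 1530×10³ / 283.0 = 5406 N·m.
Under the same torque, τ_max = 16T/(πd³) is largest where d is smallest — segment AB (d = 59.1 mm).
τ_max = 16·5406/(π·(0.0591)³) = 1.334×10^8 Pa.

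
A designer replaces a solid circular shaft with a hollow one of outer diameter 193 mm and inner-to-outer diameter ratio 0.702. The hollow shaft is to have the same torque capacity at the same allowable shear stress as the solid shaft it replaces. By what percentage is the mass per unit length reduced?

Equal τ_max and T ⇒ the solid shaft needs d_s³ = d_o³(1−k⁴), so d_s = 193·(1−0.702⁴)^(1/3) = 175.9 mm.
Area ratio A_h/A_s = d_o²(1−k²)/d_s² = (1−k²)/(1−k⁴)^(2/3) = 0.6106.
Mass saving = 1 − 0.6106 = 38.9 %.

38.9 %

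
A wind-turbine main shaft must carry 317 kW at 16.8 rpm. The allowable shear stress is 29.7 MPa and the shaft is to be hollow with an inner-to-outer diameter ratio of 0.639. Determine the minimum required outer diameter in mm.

ω = 2π·16.8/60 = 1.759 rad/s, so T = P/ω = 317×10³ / 1.759 = 180200 N·m.
For a hollow shaft with d_i/d_o = 0.639: τ_max = 16T/(π d_o³ (1−k⁴)), so d_o = [16T/(π τ_allow (1−k⁴))]^(1/3) = [16·180200/(π·2.97×10^7·0.8333)]^(1/3) = 0.3335 m.

333 mm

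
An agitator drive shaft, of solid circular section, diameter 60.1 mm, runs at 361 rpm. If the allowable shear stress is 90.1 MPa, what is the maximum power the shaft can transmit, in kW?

145 kW

J = πd⁴/32 = π(0.0601)⁴/32 = 1.281×10^-6 m⁴.
T_max = τ_allow·J/r = 9.01×10^7 × 1.281×10^-6 / 0.0301 = 3840 N·m.
ω = 2π·361/60 = 37.80 rad/s, so P_max = T_max·ω = 1.452×10^5 W.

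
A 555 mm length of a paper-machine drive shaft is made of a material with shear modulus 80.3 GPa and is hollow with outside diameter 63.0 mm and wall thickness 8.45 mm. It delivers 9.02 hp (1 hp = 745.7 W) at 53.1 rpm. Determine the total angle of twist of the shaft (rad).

ω = 2π·53.1/60 = 5.561 rad/s, so T = P/ω = 9.02×745.7 / 5.561 = 1210 N·m.
J = π(d_o⁴ − d_i⁴)/32 = π(0.0630⁴ − 0.0461⁴)/32 = 1.103×10^-6 m⁴.
θ = T·L/(G·J) = 1210 × 0.555 / (80.3×10⁹ × 1.103×10^-6) = 7.579×10^-3 rad.

0.00758 rad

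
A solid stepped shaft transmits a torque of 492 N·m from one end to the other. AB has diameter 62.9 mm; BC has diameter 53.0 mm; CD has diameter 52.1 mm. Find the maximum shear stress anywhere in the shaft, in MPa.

17.7 MPa

Under the same torque, τ_max = 16T/(πd³) is largest where d is smallest — segment CD (d = 52.1 mm).
τ_max = 16·492.0/(π·(0.0521)³) = 1.772×10^7 Pa.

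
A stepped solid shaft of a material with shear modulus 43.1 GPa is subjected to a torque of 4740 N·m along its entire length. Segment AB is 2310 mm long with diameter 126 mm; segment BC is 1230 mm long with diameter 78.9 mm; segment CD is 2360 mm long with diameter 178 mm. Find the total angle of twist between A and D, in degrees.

2.78°

J_AB = π(0.126)⁴/32 = 2.47×10^-5 m⁴; J_BC = π(0.0789)⁴/32 = 3.80×10^-6 m⁴; J_CD = π(0.178)⁴/32 = 9.86×10^-5 m⁴.
θ = (T/G)·Σ L_i/J_i = (4740/43.1×10⁹)·(2.31/2.47×10^-5 + 1.23/3.80×10^-6 + 2.36/9.86×10^-5) = 0.04846 rad.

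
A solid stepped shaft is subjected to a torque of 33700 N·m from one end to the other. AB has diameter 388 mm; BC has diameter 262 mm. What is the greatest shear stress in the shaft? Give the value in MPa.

9.54 MPa

Under the same torque, τ_max = 16T/(πd³) is largest where d is smallest — segment BC (d = 262 mm).
τ_max = 16·33700/(π·(0.262)³) = 9.543×10^6 Pa.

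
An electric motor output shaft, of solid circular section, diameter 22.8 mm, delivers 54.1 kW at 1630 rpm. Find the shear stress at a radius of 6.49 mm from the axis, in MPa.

ω = 2π·1630/60 = 170.7 rad/s, so T = P/ω = 54.1×10³ / 170.7 = 316.9 N·m.
J = πd⁴/32 = π(0.0228)⁴/32 = 2.653×10^-8 m⁴.
Shear stress varies linearly with radius: τ = T·r/J = 316.9 × 0.00649 / 2.653×10^-8 = 7.753×10^7 Pa.

77.5 MPa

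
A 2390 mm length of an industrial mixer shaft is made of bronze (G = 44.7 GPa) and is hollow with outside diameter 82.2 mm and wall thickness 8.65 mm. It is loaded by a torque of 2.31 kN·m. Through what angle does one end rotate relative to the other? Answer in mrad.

45.1 mrad

J = π(d_o⁴ − d_i⁴)/32 = π(0.0822⁴ − 0.0649⁴)/32 = 2.740×10^-6 m⁴.
θ = T·L/(G·J) = 2310 × 2.39 / (44.7×10⁹ × 2.740×10^-6) = 0.04507 rad.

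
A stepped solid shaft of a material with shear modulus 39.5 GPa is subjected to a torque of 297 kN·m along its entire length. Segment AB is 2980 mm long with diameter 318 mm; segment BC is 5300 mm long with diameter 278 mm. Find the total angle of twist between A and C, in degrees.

J_AB = π(0.318)⁴/32 = 1.00×10^-3 m⁴; J_BC = π(0.278)⁴/32 = 5.86×10^-4 m⁴.
θ = (T/G)·Σ L_i/J_i = (297000/39.5×10⁹)·(2.98/1.00×10^-3 + 5.30/5.86×10^-4) = 0.09028 rad.

5.17°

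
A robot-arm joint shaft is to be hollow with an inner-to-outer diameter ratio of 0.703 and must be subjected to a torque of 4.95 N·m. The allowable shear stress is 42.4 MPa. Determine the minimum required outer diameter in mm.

For a hollow shaft with d_i/d_o = 0.703: τ_max = 16T/(π d_o³ (1−k⁴)), so d_o = [16T/(π τ_allow (1−k⁴))]^(1/3) = [16·4.950/(π·4.24×10^7·0.7558)]^(1/3) = 0.009232 m.

9.23 mm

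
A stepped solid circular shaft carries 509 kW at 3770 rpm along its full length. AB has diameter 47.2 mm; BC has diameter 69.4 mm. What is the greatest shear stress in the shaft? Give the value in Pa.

ω = 2π·3770/60 = 394.8 rad/s, so T = P/ω = 509×10³ / 394.8 = 1289 N·m.
Under the same torque, τ_max = 16T/(πd³) is largest where d is smallest — segment AB (d = 47.2 mm).
τ_max = 16·1289/(π·(0.0472)³) = 6.244×10^7 Pa.

6.24e7 Pa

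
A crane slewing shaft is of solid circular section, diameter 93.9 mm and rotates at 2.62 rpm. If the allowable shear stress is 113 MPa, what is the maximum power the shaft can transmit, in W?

J = πd⁴/32 = π(0.0939)⁴/32 = 7.632×10^-6 m⁴.
T_max = τ_allow·J/r = 1.13×10^8 × 7.632×10^-6 / 0.0470 = 18370 N·m.
ω = 2π·2.62/60 = 0.2744 rad/s, so P_max = T_max·ω = 5040 W.

5040 W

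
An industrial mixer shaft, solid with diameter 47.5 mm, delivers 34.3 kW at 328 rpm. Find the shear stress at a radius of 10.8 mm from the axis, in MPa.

21.6 MPa

ω = 2π·328/60 = 34.35 rad/s, so T = P/ω = 34.3×10³ / 34.35 = 998.6 N·m.
J = πd⁴/32 = π(0.0475)⁴/32 = 4.998×10^-7 m⁴.
Shear stress varies linearly with radius: τ = T·r/J = 998.6 × 0.0108 / 4.998×10^-7 = 2.158×10^7 Pa.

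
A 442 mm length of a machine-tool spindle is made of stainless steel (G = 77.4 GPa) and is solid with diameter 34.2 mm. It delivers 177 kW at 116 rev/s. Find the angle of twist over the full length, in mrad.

10.3 mrad

ω = 2π·116 = 728.8 rad/s, so T = P/ω = 177×10³ / 728.8 = 242.8 N·m.
J = πd⁴/32 = π(0.0342)⁴/32 = 1.343×10^-7 m⁴.
θ = T·L/(G·J) = 242.8 × 0.442 / (77.4×10⁹ × 1.343×10^-7) = 0.01033 rad.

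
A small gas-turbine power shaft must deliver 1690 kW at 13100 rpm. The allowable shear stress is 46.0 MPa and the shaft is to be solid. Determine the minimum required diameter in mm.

51.5 mm

ω = 2π·13100/60 = 1372 rad/s, so T = P/ω = 1690×10³ / 1372 = 1232 N·m.
For a solid shaft τ_max = 16T/(πd³), so d = (16T/(π τ_allow))^(1/3) = (16·1232/(π·4.60×10^7))^(1/3) = 0.05148 m.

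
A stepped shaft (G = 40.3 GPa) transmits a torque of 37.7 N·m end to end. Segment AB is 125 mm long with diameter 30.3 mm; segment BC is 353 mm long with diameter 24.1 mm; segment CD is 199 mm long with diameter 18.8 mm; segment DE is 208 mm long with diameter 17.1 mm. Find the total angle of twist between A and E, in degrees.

J_AB = π(0.0303)⁴/32 = 8.28×10^-8 m⁴; J_BC = π(0.0241)⁴/32 = 3.31×10^-8 m⁴; J_CD = π(0.0188)⁴/32 = 1.23×10^-8 m⁴; J_DE = π(0.0171)⁴/32 = 8.39×10^-9 m⁴.
θ = (T/G)·Σ L_i/J_i = (37.70/40.3×10⁹)·(0.125/8.28×10^-8 + 0.353/3.31×10^-8 + 0.199/1.23×10^-8 + 0.208/8.39×10^-9) = 0.04974 rad.

2.85°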